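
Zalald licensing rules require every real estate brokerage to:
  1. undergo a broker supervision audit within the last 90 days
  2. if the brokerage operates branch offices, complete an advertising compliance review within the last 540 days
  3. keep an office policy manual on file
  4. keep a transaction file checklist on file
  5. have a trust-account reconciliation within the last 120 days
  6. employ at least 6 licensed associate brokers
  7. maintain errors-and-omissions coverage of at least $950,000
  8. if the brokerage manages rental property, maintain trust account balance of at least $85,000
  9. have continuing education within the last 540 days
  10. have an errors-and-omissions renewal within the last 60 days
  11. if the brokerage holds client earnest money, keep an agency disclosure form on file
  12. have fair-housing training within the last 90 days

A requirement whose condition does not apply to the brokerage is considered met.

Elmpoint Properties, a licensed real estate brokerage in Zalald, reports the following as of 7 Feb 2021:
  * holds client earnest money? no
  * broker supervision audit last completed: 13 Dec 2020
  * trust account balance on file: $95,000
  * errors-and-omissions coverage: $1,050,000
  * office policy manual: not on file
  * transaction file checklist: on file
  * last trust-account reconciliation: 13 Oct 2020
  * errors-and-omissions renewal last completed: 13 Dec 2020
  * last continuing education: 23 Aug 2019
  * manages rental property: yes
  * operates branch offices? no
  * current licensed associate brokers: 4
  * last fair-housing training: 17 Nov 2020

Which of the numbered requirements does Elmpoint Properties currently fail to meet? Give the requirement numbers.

3, 6

1. broker supervision audit 56 days ago vs limit 90 → met
2. condition 'operates branch offices' does not hold → requirement n/a → met
3. office policy manual absent → not met
4. transaction file checklist present → met
5. trust-account reconciliation 117 days ago vs limit 120 → met
6. licensed associate brokers 4 < 6 → not met
7. errors-and-omissions coverage $1,050,000 ≥ $950,000 → met
8. condition 'manages rental property' holds; trust account balance $95,000 ≥ $85,000 → met
9. continuing education 534 days ago vs limit 540 → met
10. errors-and-omissions renewal 56 days ago vs limit 60 → met
11. condition 'holds client earnest money' does not hold → requirement n/a → met
12. fair-housing training 82 days ago vs limit 90 → met
Not met: 3, 6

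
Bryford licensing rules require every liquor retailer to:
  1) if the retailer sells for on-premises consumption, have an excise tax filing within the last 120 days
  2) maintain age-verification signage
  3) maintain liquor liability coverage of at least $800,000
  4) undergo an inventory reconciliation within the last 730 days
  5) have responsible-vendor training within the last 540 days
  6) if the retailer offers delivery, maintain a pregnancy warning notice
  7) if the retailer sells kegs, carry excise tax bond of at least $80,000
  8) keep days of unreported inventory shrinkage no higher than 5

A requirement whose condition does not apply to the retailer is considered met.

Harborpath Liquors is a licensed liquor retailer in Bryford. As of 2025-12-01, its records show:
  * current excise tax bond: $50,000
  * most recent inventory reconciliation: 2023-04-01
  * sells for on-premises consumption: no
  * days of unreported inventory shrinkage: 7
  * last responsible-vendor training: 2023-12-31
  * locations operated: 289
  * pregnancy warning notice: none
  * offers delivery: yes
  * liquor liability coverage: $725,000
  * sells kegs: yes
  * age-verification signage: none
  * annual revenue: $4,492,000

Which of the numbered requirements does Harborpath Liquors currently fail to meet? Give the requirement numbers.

1. condition 'sells for on-premises consumption' does not hold → requirement n/a → met
2. age-verification signage absent → not met
3. liquor liability coverage $725,000 < $800,000 → not met
4. inventory reconciliation 975 days ago vs limit 730 → not met
5. responsible-vendor training 701 days ago vs limit 540 → not met
6. condition 'offers delivery' holds; pregnancy warning notice absent → not met
7. condition 'sells kegs' holds; excise tax bond $50,000 < $80,000 → not met
8. days of unreported inventory shrinkage 7 > 5 → not met
Not met: 2, 3, 4, 5, 6, 7, 8

2, 3, 4, 5, 6, 7, 8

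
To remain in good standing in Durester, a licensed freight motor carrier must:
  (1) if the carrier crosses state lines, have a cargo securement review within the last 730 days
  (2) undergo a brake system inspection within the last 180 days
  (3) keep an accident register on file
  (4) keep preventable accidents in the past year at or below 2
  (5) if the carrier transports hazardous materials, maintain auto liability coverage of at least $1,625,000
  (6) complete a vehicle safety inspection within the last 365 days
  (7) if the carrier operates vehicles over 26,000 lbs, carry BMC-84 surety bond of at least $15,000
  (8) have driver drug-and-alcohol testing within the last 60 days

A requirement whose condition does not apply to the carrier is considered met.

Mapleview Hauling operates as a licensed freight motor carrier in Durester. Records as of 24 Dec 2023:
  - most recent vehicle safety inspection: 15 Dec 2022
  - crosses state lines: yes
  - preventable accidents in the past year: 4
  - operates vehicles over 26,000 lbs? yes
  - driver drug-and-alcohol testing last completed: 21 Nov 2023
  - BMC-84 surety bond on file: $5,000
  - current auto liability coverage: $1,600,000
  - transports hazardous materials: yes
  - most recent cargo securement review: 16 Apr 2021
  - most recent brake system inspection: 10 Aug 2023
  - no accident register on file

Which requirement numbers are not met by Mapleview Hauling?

1. condition 'crosses state lines' holds; cargo securement review 982 days ago vs limit 730 → not met
2. brake system inspection 136 days ago vs limit 180 → met
3. accident register absent → not met
4. preventable accidents in the past year 4 > 2 → not met
5. condition 'transports hazardous materials' holds; auto liability coverage $1,600,000 < $1,625,000 → not met
6. vehicle safety inspection 374 days ago vs limit 365 → not met
7. condition 'operates vehicles over 26,000 lbs' holds; BMC-84 surety bond $5,000 < $15,000 → not met
8. driver drug-and-alcohol testing 33 days ago vs limit 60 → met
Not met: 1, 3, 4, 5, 6, 7

1, 3, 4, 5, 6, 7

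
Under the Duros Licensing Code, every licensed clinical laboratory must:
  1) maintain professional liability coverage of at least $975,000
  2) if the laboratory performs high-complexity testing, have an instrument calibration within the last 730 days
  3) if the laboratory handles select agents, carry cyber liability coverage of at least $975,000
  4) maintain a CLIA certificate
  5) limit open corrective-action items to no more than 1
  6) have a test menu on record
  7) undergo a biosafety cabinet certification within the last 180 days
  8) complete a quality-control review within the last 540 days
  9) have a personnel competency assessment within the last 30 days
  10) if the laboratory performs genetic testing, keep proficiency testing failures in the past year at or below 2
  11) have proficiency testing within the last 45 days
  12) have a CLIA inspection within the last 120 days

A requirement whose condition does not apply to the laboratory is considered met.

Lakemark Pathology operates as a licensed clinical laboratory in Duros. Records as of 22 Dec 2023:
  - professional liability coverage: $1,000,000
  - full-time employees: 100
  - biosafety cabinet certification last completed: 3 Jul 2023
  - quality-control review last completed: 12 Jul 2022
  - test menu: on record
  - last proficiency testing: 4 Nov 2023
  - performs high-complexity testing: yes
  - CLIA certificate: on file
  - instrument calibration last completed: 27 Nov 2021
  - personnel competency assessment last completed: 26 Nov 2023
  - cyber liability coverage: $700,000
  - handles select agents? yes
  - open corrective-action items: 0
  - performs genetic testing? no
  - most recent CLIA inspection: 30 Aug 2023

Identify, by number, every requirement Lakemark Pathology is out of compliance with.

2, 3, 11

1. professional liability coverage $1,000,000 ≥ $975,000 → met
2. condition 'performs high-complexity testing' holds; instrument calibration 755 days ago vs limit 730 → not met
3. condition 'handles select agents' holds; cyber liability coverage $700,000 < $975,000 → not met
4. CLIA certificate present → met
5. open corrective-action items 0 ≤ 1 → met
6. test menu present → met
7. biosafety cabinet certification 172 days ago vs limit 180 → met
8. quality-control review 528 days ago vs limit 540 → met
9. personnel competency assessment 26 days ago vs limit 30 → met
10. condition 'performs genetic testing' does not hold → requirement n/a → met
11. proficiency testing 48 days ago vs limit 45 → not met
12. CLIA inspection 114 days ago vs limit 120 → met
Not met: 2, 3, 11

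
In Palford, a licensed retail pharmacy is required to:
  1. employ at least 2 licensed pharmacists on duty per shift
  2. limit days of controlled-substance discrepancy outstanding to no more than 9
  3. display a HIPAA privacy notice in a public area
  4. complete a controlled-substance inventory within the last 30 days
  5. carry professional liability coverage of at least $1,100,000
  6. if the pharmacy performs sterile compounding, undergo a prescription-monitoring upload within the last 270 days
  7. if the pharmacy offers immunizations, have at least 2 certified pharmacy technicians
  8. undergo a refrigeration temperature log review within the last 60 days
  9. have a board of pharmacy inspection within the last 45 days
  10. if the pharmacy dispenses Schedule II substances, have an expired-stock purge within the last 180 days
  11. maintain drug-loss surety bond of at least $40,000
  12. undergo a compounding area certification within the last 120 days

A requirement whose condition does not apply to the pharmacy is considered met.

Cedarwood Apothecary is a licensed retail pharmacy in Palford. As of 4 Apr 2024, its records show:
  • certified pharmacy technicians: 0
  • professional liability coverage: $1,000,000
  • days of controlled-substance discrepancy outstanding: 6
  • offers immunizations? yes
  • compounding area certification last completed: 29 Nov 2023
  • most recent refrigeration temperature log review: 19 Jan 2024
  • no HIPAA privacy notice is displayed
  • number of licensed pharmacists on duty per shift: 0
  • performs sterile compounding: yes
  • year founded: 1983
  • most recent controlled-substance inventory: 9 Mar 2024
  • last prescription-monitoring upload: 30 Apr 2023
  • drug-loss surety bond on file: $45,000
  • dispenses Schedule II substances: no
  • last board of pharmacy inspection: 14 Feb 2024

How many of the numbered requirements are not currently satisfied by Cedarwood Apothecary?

8

1. licensed pharmacists on duty per shift 0 < 2 → not met
2. days of controlled-substance discrepancy outstanding 6 ≤ 9 → met
3. HIPAA privacy notice absent → not met
4. controlled-substance inventory 26 days ago vs limit 30 → met
5. professional liability coverage $1,000,000 < $1,100,000 → not met
6. condition 'performs sterile compounding' holds; prescription-monitoring upload 340 days ago vs limit 270 → not met
7. condition 'offers immunizations' holds; certified pharmacy technicians 0 < 2 → not met
8. refrigeration temperature log review 76 days ago vs limit 60 → not met
9. board of pharmacy inspection 50 days ago vs limit 45 → not met
10. condition 'dispenses Schedule II substances' does not hold → requirement n/a → met
11. drug-loss surety bond $45,000 ≥ $40,000 → met
12. compounding area certification 127 days ago vs limit 120 → not met
Not met: 8 of 12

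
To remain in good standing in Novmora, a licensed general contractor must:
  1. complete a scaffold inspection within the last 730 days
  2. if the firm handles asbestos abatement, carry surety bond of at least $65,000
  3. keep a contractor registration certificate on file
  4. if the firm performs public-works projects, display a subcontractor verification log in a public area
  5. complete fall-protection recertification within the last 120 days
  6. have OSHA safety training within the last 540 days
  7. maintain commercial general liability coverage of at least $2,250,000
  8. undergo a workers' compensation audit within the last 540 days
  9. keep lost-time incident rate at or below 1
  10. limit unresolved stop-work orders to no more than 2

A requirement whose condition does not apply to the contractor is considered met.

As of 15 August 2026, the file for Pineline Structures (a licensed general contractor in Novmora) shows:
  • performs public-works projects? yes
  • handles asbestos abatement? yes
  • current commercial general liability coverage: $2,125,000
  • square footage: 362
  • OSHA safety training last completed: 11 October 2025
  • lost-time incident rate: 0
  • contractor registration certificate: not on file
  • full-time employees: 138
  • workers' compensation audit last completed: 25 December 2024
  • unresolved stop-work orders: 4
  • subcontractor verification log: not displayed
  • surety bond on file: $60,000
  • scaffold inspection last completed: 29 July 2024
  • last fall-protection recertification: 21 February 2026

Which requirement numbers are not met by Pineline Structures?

1, 2, 3, 4, 5, 7, 8, 10

1. scaffold inspection 747 days ago vs limit 730 → not met
2. condition 'handles asbestos abatement' holds; surety bond $60,000 < $65,000 → not met
3. contractor registration certificate absent → not met
4. condition 'performs public-works projects' holds; subcontractor verification log absent → not met
5. fall-protection recertification 175 days ago vs limit 120 → not met
6. OSHA safety training 308 days ago vs limit 540 → met
7. commercial general liability coverage $2,125,000 < $2,250,000 → not met
8. workers' compensation audit 598 days ago vs limit 540 → not met
9. lost-time incident rate 0 ≤ 1 → met
10. unresolved stop-work orders 4 > 2 → not met
Not met: 1, 2, 3, 4, 5, 7, 8, 10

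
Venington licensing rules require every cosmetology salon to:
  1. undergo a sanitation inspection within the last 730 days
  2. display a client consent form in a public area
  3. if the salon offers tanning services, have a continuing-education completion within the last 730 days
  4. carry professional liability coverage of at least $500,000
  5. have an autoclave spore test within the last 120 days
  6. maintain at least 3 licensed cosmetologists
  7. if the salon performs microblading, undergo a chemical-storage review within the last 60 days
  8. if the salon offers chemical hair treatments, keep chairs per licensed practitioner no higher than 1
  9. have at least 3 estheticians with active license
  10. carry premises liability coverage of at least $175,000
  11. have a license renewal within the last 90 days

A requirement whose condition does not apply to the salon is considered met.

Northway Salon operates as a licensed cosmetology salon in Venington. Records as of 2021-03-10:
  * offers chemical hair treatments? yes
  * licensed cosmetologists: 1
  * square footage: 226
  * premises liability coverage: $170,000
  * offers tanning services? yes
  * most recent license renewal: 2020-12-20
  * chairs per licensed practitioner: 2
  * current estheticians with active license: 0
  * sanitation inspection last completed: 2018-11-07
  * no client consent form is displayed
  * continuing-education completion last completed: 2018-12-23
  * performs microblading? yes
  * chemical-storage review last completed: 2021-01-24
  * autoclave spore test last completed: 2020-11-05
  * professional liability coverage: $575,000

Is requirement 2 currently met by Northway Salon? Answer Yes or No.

2. client consent form absent → not met

No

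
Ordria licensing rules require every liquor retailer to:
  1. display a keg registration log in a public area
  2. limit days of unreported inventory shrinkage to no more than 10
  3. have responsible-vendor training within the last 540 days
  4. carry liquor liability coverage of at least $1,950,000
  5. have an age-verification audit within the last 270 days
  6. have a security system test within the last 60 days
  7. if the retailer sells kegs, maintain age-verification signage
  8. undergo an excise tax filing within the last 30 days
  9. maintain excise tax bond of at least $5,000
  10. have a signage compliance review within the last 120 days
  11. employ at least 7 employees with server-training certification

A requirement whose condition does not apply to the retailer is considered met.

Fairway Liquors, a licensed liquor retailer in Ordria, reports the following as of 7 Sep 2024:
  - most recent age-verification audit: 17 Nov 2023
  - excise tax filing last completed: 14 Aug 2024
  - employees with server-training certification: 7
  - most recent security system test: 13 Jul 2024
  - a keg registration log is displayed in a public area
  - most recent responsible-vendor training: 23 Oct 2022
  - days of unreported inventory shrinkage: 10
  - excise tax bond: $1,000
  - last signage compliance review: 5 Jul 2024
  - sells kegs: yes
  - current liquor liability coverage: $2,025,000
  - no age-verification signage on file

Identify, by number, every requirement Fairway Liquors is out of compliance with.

1. keg registration log present → met
2. days of unreported inventory shrinkage 10 ≤ 10 → met
3. responsible-vendor training 685 days ago vs limit 540 → not met
4. liquor liability coverage $2,025,000 ≥ $1,950,000 → met
5. age-verification audit 295 days ago vs limit 270 → not met
6. security system test 56 days ago vs limit 60 → met
7. condition 'sells kegs' holds; age-verification signage absent → not met
8. excise tax filing 24 days ago vs limit 30 → met
9. excise tax bond $1,000 < $5,000 → not met
10. signage compliance review 64 days ago vs limit 120 → met
11. employees with server-training certification 7 ≥ 7 → met
Not met: 3, 5, 7, 9

3, 5, 7, 9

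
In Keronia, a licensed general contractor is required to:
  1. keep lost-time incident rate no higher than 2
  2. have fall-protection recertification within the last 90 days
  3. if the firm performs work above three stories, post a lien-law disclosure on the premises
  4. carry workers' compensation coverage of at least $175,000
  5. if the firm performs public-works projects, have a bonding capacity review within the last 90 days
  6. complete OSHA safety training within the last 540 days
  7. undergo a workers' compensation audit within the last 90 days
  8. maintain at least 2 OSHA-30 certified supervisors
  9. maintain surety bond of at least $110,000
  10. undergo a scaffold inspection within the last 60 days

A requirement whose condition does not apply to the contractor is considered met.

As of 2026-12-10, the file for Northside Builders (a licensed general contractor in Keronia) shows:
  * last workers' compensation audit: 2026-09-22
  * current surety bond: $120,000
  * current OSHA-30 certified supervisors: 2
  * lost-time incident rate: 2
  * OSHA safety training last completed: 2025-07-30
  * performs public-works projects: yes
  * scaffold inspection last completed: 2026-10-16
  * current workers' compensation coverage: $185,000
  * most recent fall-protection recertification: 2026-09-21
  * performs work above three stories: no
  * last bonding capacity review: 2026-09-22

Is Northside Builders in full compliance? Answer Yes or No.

1. lost-time incident rate 2 ≤ 2 → met
2. fall-protection recertification 80 days ago vs limit 90 → met
3. condition 'performs work above three stories' does not hold → requirement n/a → met
4. workers' compensation coverage $185,000 ≥ $175,000 → met
5. condition 'performs public-works projects' holds; bonding capacity review 79 days ago vs limit 90 → met
6. OSHA safety training 498 days ago vs limit 540 → met
7. workers' compensation audit 79 days ago vs limit 90 → met
8. OSHA-30 certified supervisors 2 ≥ 2 → met
9. surety bond $120,000 ≥ $110,000 → met
10. scaffold inspection 55 days ago vs limit 60 → met
All met.

Yes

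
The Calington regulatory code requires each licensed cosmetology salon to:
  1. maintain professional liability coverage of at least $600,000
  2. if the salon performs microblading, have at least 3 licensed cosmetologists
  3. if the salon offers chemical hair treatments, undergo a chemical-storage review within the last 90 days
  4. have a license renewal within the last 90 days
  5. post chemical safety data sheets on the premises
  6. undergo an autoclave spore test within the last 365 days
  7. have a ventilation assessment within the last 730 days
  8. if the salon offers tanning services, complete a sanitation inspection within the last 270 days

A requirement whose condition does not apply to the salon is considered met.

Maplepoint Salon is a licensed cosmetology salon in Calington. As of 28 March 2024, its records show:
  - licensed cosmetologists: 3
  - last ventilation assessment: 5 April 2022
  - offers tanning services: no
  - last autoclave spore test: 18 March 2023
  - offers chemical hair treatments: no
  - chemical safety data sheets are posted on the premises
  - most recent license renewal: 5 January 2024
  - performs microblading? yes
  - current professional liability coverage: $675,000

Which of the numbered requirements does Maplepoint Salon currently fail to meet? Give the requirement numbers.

1. professional liability coverage $675,000 ≥ $600,000 → met
2. condition 'performs microblading' holds; licensed cosmetologists 3 ≥ 3 → met
3. condition 'offers chemical hair treatments' does not hold → requirement n/a → met
4. license renewal 83 days ago vs limit 90 → met
5. chemical safety data sheets present → met
6. autoclave spore test 376 days ago vs limit 365 → not met
7. ventilation assessment 723 days ago vs limit 730 → met
8. condition 'offers tanning services' does not hold → requirement n/a → met
Not met: 6

6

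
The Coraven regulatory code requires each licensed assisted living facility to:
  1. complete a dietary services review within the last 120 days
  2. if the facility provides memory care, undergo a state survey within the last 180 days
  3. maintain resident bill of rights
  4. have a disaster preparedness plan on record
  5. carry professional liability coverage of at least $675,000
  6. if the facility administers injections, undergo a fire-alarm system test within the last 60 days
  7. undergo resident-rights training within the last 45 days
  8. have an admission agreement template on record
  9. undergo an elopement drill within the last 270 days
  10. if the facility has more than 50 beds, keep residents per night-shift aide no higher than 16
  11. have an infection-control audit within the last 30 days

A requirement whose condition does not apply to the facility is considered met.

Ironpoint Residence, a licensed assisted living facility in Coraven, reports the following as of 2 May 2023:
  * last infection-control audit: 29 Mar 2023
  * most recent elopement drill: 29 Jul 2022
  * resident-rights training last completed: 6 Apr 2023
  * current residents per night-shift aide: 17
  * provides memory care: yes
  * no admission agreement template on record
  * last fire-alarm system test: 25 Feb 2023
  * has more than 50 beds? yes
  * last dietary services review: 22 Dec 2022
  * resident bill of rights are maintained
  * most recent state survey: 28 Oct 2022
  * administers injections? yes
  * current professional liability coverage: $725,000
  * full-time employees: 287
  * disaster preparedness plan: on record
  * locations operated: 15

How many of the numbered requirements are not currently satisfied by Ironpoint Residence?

1. dietary services review 131 days ago vs limit 120 → not met
2. condition 'provides memory care' holds; state survey 186 days ago vs limit 180 → not met
3. resident bill of rights present → met
4. disaster preparedness plan present → met
5. professional liability coverage $725,000 ≥ $675,000 → met
6. condition 'administers injections' holds; fire-alarm system test 66 days ago vs limit 60 → not met
7. resident-rights training 26 days ago vs limit 45 → met
8. admission agreement template absent → not met
9. elopement drill 277 days ago vs limit 270 → not met
10. condition 'has more than 50 beds' holds; residents per night-shift aide 17 > 16 → not met
11. infection-control audit 34 days ago vs limit 30 → not met
Not met: 7 of 11

7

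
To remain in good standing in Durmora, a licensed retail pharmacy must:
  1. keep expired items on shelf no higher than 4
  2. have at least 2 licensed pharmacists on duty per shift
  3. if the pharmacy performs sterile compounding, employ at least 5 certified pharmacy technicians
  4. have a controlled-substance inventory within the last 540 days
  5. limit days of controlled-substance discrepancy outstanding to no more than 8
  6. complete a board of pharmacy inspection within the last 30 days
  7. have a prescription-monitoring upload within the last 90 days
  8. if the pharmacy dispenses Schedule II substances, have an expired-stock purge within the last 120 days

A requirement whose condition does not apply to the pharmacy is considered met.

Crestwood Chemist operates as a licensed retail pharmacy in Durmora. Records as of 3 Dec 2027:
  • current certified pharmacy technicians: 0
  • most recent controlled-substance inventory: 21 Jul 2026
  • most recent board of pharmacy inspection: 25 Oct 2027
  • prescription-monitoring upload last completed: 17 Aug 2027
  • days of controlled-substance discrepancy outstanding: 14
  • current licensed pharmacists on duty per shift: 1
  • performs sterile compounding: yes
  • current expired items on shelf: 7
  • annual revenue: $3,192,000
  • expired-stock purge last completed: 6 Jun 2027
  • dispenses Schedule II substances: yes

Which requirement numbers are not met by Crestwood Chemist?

1. expired items on shelf 7 > 4 → not met
2. licensed pharmacists on duty per shift 1 < 2 → not met
3. condition 'performs sterile compounding' holds; certified pharmacy technicians 0 < 5 → not met
4. controlled-substance inventory 500 days ago vs limit 540 → met
5. days of controlled-substance discrepancy outstanding 14 > 8 → not met
6. board of pharmacy inspection 39 days ago vs limit 30 → not met
7. prescription-monitoring upload 108 days ago vs limit 90 → not met
8. condition 'dispenses Schedule II substances' holds; expired-stock purge 180 days ago vs limit 120 → not met
Not met: 1, 2, 3, 5, 6, 7, 8

1, 2, 3, 5, 6, 7, 8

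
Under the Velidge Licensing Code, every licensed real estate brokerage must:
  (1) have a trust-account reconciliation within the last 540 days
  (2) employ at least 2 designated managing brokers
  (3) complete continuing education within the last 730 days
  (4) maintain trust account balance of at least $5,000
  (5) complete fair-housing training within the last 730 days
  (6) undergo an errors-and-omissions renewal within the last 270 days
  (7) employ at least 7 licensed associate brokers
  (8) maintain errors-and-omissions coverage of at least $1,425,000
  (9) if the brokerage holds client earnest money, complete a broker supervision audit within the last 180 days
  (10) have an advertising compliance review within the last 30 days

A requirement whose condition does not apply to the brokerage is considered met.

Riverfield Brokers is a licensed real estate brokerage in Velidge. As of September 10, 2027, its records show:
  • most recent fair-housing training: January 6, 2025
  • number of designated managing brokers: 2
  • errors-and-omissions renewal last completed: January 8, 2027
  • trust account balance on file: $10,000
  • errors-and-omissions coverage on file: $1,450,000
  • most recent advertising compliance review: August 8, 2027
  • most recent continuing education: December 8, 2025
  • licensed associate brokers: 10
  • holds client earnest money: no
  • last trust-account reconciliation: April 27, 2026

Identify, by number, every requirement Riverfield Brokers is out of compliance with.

1. trust-account reconciliation 501 days ago vs limit 540 → met
2. designated managing brokers 2 ≥ 2 → met
3. continuing education 641 days ago vs limit 730 → met
4. trust account balance $10,000 ≥ $5,000 → met
5. fair-housing training 977 days ago vs limit 730 → not met
6. errors-and-omissions renewal 245 days ago vs limit 270 → met
7. licensed associate brokers 10 ≥ 7 → met
8. errors-and-omissions coverage $1,450,000 ≥ $1,425,000 → met
9. condition 'holds client earnest money' does not hold → requirement n/a → met
10. advertising compliance review 33 days ago vs limit 30 → not met
Not met: 5, 10

5, 10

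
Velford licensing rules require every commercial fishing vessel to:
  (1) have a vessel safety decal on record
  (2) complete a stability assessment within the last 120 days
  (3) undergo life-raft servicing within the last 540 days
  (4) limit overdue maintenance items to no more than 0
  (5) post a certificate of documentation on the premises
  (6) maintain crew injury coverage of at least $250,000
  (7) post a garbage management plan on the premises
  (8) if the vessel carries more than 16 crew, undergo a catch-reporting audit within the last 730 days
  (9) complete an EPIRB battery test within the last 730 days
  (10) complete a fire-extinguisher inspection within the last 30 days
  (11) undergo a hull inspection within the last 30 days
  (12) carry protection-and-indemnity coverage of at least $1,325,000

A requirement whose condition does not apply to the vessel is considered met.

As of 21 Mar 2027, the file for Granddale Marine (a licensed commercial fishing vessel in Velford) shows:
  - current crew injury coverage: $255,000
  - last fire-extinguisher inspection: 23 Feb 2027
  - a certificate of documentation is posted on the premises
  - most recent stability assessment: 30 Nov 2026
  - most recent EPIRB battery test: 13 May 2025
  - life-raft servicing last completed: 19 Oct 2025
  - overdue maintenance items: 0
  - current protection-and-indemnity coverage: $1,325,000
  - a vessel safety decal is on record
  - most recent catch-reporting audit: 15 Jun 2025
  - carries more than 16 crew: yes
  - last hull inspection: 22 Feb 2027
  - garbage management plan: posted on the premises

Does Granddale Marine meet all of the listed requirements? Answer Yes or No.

1. vessel safety decal present → met
2. stability assessment 111 days ago vs limit 120 → met
3. life-raft servicing 518 days ago vs limit 540 → met
4. overdue maintenance items 0 ≤ 0 → met
5. certificate of documentation present → met
6. crew injury coverage $255,000 ≥ $250,000 → met
7. garbage management plan present → met
8. condition 'carries more than 16 crew' holds; catch-reporting audit 644 days ago vs limit 730 → met
9. EPIRB battery test 677 days ago vs limit 730 → met
10. fire-extinguisher inspection 26 days ago vs limit 30 → met
11. hull inspection 27 days ago vs limit 30 → met
12. protection-and-indemnity coverage $1,325,000 ≥ $1,325,000 → met
All met.

Yes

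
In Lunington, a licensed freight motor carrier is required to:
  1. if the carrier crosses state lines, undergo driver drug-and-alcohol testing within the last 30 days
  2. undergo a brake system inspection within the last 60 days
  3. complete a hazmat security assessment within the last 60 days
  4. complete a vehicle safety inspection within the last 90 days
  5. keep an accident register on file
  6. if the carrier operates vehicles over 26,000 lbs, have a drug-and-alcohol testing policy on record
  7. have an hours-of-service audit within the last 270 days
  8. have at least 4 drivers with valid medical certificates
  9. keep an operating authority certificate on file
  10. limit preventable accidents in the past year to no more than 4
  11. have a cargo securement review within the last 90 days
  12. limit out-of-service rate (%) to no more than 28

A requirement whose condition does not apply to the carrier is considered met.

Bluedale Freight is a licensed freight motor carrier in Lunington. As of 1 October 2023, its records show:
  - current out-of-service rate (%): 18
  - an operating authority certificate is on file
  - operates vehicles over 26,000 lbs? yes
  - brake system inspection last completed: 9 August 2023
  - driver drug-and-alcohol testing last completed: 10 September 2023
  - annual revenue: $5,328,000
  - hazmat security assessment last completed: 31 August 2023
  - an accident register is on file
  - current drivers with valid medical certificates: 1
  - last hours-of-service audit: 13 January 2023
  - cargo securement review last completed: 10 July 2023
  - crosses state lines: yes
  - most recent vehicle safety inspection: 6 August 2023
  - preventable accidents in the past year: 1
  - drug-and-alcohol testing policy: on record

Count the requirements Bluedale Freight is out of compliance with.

1. condition 'crosses state lines' holds; driver drug-and-alcohol testing 21 days ago vs limit 30 → met
2. brake system inspection 53 days ago vs limit 60 → met
3. hazmat security assessment 31 days ago vs limit 60 → met
4. vehicle safety inspection 56 days ago vs limit 90 → met
5. accident register present → met
6. condition 'operates vehicles over 26,000 lbs' holds; drug-and-alcohol testing policy present → met
7. hours-of-service audit 261 days ago vs limit 270 → met
8. drivers with valid medical certificates 1 < 4 → not met
9. operating authority certificate present → met
10. preventable accidents in the past year 1 ≤ 4 → met
11. cargo securement review 83 days ago vs limit 90 → met
12. out-of-service rate (%) 18 ≤ 28 → met
Not met: 1 of 12

1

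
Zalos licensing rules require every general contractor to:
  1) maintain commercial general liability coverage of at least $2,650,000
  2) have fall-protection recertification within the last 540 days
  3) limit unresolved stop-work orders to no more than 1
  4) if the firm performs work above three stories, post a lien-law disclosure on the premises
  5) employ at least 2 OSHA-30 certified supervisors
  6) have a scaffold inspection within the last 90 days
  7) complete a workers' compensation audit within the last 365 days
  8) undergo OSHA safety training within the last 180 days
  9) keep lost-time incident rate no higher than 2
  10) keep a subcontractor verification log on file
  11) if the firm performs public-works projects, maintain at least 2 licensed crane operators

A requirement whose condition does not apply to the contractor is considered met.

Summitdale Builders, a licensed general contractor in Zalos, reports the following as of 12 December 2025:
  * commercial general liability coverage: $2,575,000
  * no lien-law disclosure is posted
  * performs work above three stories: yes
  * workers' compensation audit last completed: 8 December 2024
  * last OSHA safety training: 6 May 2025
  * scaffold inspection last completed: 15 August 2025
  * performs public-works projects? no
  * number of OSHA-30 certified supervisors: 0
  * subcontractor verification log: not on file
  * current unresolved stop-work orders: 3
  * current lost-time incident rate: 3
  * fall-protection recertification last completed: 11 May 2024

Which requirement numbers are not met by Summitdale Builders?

1, 2, 3, 4, 5, 6, 7, 8, 9, 10

1. commercial general liability coverage $2,575,000 < $2,650,000 → not met
2. fall-protection recertification 580 days ago vs limit 540 → not met
3. unresolved stop-work orders 3 > 1 → not met
4. condition 'performs work above three stories' holds; lien-law disclosure absent → not met
5. OSHA-30 certified supervisors 0 < 2 → not met
6. scaffold inspection 119 days ago vs limit 90 → not met
7. workers' compensation audit 369 days ago vs limit 365 → not met
8. OSHA safety training 220 days ago vs limit 180 → not met
9. lost-time incident rate 3 > 2 → not met
10. subcontractor verification log absent → not met
11. condition 'performs public-works projects' does not hold → requirement n/a → met
Not met: 1, 2, 3, 4, 5, 6, 7, 8, 9, 10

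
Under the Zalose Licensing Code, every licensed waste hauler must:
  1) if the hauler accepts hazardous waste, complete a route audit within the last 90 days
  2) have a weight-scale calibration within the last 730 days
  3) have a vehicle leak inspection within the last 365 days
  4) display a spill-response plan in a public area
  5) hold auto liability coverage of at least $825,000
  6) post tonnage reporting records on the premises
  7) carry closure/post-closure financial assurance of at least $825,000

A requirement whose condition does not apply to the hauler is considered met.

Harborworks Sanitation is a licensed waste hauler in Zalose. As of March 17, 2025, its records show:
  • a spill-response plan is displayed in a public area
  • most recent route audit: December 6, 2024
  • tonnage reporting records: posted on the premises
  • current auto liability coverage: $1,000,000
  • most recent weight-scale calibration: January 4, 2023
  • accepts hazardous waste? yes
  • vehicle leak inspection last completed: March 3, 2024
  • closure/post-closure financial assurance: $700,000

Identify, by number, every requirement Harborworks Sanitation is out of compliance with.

1, 2, 3, 7

1. condition 'accepts hazardous waste' holds; route audit 101 days ago vs limit 90 → not met
2. weight-scale calibration 803 days ago vs limit 730 → not met
3. vehicle leak inspection 379 days ago vs limit 365 → not met
4. spill-response plan present → met
5. auto liability coverage $1,000,000 ≥ $825,000 → met
6. tonnage reporting records present → met
7. closure/post-closure financial assurance $700,000 < $825,000 → not met
Not met: 1, 2, 3, 7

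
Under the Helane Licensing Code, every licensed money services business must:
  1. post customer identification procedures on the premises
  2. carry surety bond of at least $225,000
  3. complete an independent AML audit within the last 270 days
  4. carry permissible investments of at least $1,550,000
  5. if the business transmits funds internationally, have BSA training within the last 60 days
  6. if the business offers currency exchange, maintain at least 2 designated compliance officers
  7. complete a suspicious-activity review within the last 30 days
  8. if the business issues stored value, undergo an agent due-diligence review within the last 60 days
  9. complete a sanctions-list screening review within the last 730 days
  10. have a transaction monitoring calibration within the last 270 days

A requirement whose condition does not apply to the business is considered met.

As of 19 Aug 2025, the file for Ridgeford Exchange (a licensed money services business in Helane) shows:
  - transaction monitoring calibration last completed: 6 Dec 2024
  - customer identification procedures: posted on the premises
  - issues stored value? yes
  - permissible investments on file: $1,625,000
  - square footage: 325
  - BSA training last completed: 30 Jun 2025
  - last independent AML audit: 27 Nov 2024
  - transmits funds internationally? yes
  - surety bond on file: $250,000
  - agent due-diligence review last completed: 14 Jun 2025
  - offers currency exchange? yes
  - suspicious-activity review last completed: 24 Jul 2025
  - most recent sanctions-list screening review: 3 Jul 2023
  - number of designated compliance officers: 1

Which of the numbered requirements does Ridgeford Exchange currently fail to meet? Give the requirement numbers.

1. customer identification procedures present → met
2. surety bond $250,000 ≥ $225,000 → met
3. independent AML audit 265 days ago vs limit 270 → met
4. permissible investments $1,625,000 ≥ $1,550,000 → met
5. condition 'transmits funds internationally' holds; BSA training 50 days ago vs limit 60 → met
6. condition 'offers currency exchange' holds; designated compliance officers 1 < 2 → not met
7. suspicious-activity review 26 days ago vs limit 30 → met
8. condition 'issues stored value' holds; agent due-diligence review 66 days ago vs limit 60 → not met
9. sanctions-list screening review 778 days ago vs limit 730 → not met
10. transaction monitoring calibration 256 days ago vs limit 270 → met
Not met: 6, 8, 9

6, 8, 9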